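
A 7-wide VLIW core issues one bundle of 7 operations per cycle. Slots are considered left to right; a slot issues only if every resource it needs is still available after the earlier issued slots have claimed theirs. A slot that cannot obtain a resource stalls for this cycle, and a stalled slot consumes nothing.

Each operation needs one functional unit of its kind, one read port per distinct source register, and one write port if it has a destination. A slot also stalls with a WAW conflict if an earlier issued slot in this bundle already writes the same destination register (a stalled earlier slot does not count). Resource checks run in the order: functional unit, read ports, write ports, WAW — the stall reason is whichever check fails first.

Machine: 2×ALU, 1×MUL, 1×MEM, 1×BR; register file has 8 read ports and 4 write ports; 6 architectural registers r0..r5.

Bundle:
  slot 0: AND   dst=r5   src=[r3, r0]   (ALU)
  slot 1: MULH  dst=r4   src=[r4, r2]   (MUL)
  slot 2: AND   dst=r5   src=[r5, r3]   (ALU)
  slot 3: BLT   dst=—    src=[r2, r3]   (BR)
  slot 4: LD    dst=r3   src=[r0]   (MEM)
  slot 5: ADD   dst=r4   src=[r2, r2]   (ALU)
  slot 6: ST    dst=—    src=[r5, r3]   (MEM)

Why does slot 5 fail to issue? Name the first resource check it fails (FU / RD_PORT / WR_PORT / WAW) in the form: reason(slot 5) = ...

reason(slot 5) = WAW

(0) want 1×ALU +2rd +1wr — yes → AL1|MU1|ME1|BR1|rd6|wr3
(1) want 1×MUL +2rd +1wr — yes → AL1|MU0|ME1|BR1|rd4|wr2
(2) want 1×ALU +2rd +1wr — WAW → AL1|MU0|ME1|BR1|rd4|wr2
(3) want 1×BR +2rd +0wr — yes → AL1|MU0|ME1|BR0|rd2|wr2
(4) want 1×MEM +1rd +1wr — yes → AL1|MU0|ME0|BR0|rd1|wr1
(5) want 1×ALU +1rd +1wr — WAW → AL1|MU0|ME0|BR0|rd1|wr1
(6) want 1×MEM +2rd +0wr — FU → AL1|MU0|ME0|BR0|rd1|wr1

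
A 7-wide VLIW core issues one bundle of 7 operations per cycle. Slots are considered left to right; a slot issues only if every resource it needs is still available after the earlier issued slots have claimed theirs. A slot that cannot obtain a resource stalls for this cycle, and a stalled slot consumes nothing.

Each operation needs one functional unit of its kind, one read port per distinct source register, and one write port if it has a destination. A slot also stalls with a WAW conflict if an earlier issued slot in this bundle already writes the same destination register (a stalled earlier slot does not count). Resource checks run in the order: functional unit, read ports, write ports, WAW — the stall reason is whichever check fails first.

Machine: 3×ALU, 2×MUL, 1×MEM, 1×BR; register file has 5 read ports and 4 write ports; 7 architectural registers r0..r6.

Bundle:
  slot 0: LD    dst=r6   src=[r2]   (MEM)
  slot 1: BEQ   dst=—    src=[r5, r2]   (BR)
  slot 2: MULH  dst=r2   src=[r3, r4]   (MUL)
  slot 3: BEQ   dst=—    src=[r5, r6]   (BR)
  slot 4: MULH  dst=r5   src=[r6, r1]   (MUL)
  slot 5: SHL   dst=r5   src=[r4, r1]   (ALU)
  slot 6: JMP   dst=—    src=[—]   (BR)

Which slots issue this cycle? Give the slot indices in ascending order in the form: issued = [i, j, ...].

issued = [0, 1, 2]

(0) want 1×MEM +1rd +1wr — yes → AL3|MU2|ME0|BR1|rd4|wr3
(1) want 1×BR +2rd +0wr — yes → AL3|MU2|ME0|BR0|rd2|wr3
(2) want 1×MUL +2rd +1wr — yes → AL3|MU1|ME0|BR0|rd0|wr2
(3) want 1×BR +2rd +0wr — FU → AL3|MU1|ME0|BR0|rd0|wr2
(4) want 1×MUL +2rd +1wr — RD_PORT → AL3|MU1|ME0|BR0|rd0|wr2
(5) want 1×ALU +2rd +1wr — RD_PORT → AL3|MU1|ME0|BR0|rd0|wr2
(6) want 1×BR +0rd +0wr — FU → AL3|MU1|ME0|BR0|rd0|wr2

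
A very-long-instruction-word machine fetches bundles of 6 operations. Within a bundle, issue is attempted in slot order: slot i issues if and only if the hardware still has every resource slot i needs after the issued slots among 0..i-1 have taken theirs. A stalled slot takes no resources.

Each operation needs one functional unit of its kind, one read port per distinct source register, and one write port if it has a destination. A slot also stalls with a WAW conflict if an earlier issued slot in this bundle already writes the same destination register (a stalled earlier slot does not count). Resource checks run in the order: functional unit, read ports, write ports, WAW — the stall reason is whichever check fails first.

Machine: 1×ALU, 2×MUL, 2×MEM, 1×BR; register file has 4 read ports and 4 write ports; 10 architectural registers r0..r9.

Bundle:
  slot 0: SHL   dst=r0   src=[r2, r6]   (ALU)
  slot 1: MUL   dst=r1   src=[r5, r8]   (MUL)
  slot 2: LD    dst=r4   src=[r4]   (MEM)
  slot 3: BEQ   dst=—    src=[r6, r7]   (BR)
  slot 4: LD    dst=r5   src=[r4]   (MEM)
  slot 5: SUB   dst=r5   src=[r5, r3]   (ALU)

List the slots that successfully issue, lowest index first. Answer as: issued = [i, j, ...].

slot 0 (ALU): ISSUE — free A0,Mu2,Ld2,B1 rp2 wp3
slot 1 (MUL): ISSUE — free A0,Mu1,Ld2,B1 rp0 wp2
slot 2 (MEM): stall RD_PORT — free A0,Mu1,Ld2,B1 rp0 wp2
slot 3 (BR): stall RD_PORT — free A0,Mu1,Ld2,B1 rp0 wp2
slot 4 (MEM): stall RD_PORT — free A0,Mu1,Ld2,B1 rp0 wp2
slot 5 (ALU): stall FU — free A0,Mu1,Ld2,B1 rp0 wp2

issued = [0, 1]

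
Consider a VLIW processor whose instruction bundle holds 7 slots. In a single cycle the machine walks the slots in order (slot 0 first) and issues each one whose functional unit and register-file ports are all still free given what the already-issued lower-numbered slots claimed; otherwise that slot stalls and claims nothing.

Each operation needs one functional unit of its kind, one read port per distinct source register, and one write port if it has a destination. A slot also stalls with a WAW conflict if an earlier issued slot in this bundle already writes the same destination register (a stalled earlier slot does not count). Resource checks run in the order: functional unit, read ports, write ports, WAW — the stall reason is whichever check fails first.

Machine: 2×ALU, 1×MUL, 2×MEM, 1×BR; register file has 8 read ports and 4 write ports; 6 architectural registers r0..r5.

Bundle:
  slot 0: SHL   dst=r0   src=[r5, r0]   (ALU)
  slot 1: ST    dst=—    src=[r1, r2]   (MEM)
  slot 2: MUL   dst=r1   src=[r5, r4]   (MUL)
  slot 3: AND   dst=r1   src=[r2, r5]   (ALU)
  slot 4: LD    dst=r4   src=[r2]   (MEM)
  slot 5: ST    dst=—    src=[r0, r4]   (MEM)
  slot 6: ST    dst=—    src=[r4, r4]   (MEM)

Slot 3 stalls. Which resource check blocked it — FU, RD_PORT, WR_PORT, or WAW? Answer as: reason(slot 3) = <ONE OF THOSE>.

reason(slot 3) = WAW

(0) want 1×ALU +2rd +1wr — yes → AL1|MU1|ME2|BR1|rd6|wr3
(1) want 1×MEM +2rd +0wr — yes → AL1|MU1|ME1|BR1|rd4|wr3
(2) want 1×MUL +2rd +1wr — yes → AL1|MU0|ME1|BR1|rd2|wr2
(3) want 1×ALU +2rd +1wr — WAW → AL1|MU0|ME1|BR1|rd2|wr2
(4) want 1×MEM +1rd +1wr — yes → AL1|MU0|ME0|BR1|rd1|wr1
(5) want 1×MEM +2rd +0wr — FU → AL1|MU0|ME0|BR1|rd1|wr1
(6) want 1×MEM +1rd +0wr — FU → AL1|MU0|ME0|BR1|rd1|wr1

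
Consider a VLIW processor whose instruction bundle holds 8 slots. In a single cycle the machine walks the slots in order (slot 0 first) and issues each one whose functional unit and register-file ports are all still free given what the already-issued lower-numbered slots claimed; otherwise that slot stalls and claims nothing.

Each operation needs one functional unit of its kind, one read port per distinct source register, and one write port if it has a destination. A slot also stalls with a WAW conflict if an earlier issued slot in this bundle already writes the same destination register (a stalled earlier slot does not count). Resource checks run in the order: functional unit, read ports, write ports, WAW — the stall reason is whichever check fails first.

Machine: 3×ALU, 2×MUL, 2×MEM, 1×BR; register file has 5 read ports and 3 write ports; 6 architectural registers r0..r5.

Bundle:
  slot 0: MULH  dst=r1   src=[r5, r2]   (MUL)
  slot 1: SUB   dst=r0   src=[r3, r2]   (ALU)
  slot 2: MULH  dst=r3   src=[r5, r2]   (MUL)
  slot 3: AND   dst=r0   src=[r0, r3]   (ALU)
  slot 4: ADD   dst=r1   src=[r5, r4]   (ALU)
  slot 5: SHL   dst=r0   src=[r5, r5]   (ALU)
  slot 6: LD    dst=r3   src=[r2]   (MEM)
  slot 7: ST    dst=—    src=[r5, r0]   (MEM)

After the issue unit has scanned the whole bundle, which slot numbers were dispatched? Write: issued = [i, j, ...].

issued = [0, 1, 6]

slot 0 (MUL): ISSUE — free A3,Mu1,Ld2,B1 rp3 wp2
slot 1 (ALU): ISSUE — free A2,Mu1,Ld2,B1 rp1 wp1
slot 2 (MUL): stall RD_PORT — free A2,Mu1,Ld2,B1 rp1 wp1
slot 3 (ALU): stall RD_PORT — free A2,Mu1,Ld2,B1 rp1 wp1
slot 4 (ALU): stall RD_PORT — free A2,Mu1,Ld2,B1 rp1 wp1
slot 5 (ALU): stall WAW — free A2,Mu1,Ld2,B1 rp1 wp1
slot 6 (MEM): ISSUE — free A2,Mu1,Ld1,B1 rp0 wp0
slot 7 (MEM): stall RD_PORT — free A2,Mu1,Ld1,B1 rp0 wp0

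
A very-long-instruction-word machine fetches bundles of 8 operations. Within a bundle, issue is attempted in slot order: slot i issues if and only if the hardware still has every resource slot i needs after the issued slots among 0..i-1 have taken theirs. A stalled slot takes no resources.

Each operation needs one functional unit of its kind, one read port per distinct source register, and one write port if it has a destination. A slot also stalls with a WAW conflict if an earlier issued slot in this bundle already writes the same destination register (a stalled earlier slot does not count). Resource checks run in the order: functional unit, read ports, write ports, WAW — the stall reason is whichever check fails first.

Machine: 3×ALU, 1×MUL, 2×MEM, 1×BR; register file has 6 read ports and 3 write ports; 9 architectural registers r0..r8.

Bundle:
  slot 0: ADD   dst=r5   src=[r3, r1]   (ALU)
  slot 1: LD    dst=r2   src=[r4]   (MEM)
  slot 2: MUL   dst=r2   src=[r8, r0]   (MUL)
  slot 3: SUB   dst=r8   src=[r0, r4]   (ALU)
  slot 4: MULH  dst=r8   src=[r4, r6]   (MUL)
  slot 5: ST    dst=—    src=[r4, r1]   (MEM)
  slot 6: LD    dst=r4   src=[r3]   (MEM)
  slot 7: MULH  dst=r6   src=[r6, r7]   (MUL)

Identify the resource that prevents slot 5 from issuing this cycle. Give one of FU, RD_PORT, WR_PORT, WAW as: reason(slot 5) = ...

reason(slot 5) = RD_PORT

#0 ALU src=r3,r1 dispatched  <A:2 Mu:1 Ld:2 B:1 rd:4 wr:2>
#1 MEM src=r4 dispatched  <A:2 Mu:1 Ld:1 B:1 rd:3 wr:1>
#2 MUL src=r8,r0 held:WAW  <A:2 Mu:1 Ld:1 B:1 rd:3 wr:1>
#3 ALU src=r0,r4 dispatched  <A:1 Mu:1 Ld:1 B:1 rd:1 wr:0>
#4 MUL src=r4,r6 held:RD_PORT  <A:1 Mu:1 Ld:1 B:1 rd:1 wr:0>
#5 MEM src=r4,r1 held:RD_PORT  <A:1 Mu:1 Ld:1 B:1 rd:1 wr:0>
#6 MEM src=r3 held:WR_PORT  <A:1 Mu:1 Ld:1 B:1 rd:1 wr:0>
#7 MUL src=r6,r7 held:RD_PORT  <A:1 Mu:1 Ld:1 B:1 rd:1 wr:0>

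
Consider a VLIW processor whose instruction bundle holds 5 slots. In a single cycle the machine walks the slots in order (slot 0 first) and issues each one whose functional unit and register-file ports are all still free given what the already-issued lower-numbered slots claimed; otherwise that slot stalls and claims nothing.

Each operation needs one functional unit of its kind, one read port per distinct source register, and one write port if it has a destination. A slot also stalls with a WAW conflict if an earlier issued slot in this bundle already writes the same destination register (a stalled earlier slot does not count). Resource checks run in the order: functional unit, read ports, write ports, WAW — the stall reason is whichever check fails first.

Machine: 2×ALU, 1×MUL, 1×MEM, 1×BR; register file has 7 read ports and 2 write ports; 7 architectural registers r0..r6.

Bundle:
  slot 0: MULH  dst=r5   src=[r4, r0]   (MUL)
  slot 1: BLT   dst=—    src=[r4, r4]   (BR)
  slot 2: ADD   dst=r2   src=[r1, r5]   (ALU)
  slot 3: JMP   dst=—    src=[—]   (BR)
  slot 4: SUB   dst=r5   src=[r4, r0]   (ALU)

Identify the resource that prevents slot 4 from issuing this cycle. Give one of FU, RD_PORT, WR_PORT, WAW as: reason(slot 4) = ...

reason(slot 4) = WR_PORT

  0. MUL→r5 ⇒ go  {2A/0Mu/1Ld/1B | 5r 1w}
  1. BR ⇒ go  {2A/0Mu/1Ld/0B | 4r 1w}
  2. ALU→r2 ⇒ go  {1A/0Mu/1Ld/0B | 2r 0w}
  3. BR ⇒ no(FU)  {1A/0Mu/1Ld/0B | 2r 0w}
  4. ALU→r5 ⇒ no(WR_PORT)  {1A/0Mu/1Ld/0B | 2r 0w}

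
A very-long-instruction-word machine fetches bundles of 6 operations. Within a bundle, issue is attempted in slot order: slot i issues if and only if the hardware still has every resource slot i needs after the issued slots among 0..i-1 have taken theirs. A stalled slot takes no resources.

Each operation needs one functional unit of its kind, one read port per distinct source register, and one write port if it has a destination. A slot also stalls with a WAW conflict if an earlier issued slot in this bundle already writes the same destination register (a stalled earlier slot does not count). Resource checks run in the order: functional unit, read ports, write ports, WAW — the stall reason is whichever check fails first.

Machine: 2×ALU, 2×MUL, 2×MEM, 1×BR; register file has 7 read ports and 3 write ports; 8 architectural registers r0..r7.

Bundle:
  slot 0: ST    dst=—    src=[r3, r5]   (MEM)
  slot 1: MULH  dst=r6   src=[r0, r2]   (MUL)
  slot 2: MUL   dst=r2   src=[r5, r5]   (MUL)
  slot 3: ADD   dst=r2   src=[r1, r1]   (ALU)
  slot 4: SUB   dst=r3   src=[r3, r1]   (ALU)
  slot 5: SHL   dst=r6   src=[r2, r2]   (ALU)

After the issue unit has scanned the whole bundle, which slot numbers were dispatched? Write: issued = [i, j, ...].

  0. MEM ⇒ go  {2A/2Mu/1Ld/1B | 5r 3w}
  1. MUL→r6 ⇒ go  {2A/1Mu/1Ld/1B | 3r 2w}
  2. MUL→r2 ⇒ go  {2A/0Mu/1Ld/1B | 2r 1w}
  3. ALU→r2 ⇒ no(WAW)  {2A/0Mu/1Ld/1B | 2r 1w}
  4. ALU→r3 ⇒ go  {1A/0Mu/1Ld/1B | 0r 0w}
  5. ALU→r6 ⇒ no(RD_PORT)  {1A/0Mu/1Ld/1B | 0r 0w}

issued = [0, 1, 2, 4]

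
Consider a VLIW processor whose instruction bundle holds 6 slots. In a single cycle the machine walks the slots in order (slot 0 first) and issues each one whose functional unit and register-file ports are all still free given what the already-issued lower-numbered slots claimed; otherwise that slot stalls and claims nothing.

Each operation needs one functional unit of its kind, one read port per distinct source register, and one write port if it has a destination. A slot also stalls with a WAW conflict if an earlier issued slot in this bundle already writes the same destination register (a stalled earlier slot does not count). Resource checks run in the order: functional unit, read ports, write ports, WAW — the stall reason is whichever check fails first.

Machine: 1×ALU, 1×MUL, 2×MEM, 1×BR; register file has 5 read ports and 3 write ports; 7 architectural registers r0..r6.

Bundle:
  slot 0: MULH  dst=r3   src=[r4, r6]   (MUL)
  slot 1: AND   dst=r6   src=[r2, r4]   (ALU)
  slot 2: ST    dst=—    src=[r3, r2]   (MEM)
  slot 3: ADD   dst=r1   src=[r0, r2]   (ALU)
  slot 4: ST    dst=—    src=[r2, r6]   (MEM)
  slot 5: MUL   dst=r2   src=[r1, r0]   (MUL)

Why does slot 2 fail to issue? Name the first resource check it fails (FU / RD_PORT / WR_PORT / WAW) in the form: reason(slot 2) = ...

slot 0 (MUL): ISSUE — free A1,Mu0,Ld2,B1 rp3 wp2
slot 1 (ALU): ISSUE — free A0,Mu0,Ld2,B1 rp1 wp1
slot 2 (MEM): stall RD_PORT — free A0,Mu0,Ld2,B1 rp1 wp1
slot 3 (ALU): stall FU — free A0,Mu0,Ld2,B1 rp1 wp1
slot 4 (MEM): stall RD_PORT — free A0,Mu0,Ld2,B1 rp1 wp1
slot 5 (MUL): stall FU — free A0,Mu0,Ld2,B1 rp1 wp1

reason(slot 2) = RD_PORT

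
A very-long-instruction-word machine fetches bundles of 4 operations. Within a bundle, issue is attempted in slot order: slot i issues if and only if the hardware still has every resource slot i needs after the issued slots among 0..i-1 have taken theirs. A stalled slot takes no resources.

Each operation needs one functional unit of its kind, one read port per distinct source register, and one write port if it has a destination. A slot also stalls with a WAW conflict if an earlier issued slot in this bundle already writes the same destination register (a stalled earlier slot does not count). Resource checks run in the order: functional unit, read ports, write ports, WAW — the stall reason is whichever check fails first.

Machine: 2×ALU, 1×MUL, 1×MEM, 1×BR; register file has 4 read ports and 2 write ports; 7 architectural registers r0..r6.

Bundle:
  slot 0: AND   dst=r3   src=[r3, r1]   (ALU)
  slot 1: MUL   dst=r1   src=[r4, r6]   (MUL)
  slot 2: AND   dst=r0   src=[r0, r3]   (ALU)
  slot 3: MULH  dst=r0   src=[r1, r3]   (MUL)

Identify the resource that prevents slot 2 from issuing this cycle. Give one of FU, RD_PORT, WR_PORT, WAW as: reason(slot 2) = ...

reason(slot 2) = RD_PORT

  0. ALU→r3 ⇒ go  {1A/1Mu/1Ld/1B | 2r 1w}
  1. MUL→r1 ⇒ go  {1A/0Mu/1Ld/1B | 0r 0w}
  2. ALU→r0 ⇒ no(RD_PORT)  {1A/0Mu/1Ld/1B | 0r 0w}
  3. MUL→r0 ⇒ no(FU)  {1A/0Mu/1Ld/1B | 0r 0w}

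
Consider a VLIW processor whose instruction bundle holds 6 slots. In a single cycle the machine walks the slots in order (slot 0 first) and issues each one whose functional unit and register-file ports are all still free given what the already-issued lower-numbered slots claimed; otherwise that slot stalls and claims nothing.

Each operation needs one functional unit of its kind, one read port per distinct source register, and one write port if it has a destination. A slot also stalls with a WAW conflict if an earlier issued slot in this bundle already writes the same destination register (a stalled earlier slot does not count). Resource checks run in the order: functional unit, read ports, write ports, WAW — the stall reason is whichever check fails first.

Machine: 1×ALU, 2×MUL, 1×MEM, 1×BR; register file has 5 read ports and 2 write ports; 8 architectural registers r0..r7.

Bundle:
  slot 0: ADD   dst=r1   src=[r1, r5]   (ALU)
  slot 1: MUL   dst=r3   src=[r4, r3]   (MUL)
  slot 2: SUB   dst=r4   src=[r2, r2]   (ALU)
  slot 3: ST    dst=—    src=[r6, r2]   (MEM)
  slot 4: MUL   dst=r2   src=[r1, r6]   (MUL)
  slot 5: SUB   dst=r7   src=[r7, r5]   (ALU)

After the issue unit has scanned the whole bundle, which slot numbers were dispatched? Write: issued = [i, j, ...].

issued = [0, 1]

[0] ALU needs rd=2 wr=1: ok; after: ALU=0 MUL=2 MEM=1 BR=1, R=3, W=1
[1] MUL needs rd=2 wr=1: ok; after: ALU=0 MUL=1 MEM=1 BR=1, R=1, W=0
[2] ALU needs rd=1 wr=1: FU; after: ALU=0 MUL=1 MEM=1 BR=1, R=1, W=0
[3] MEM needs rd=2 wr=0: RD_PORT; after: ALU=0 MUL=1 MEM=1 BR=1, R=1, W=0
[4] MUL needs rd=2 wr=1: RD_PORT; after: ALU=0 MUL=1 MEM=1 BR=1, R=1, W=0
[5] ALU needs rd=2 wr=1: FU; after: ALU=0 MUL=1 MEM=1 BR=1, R=1, W=0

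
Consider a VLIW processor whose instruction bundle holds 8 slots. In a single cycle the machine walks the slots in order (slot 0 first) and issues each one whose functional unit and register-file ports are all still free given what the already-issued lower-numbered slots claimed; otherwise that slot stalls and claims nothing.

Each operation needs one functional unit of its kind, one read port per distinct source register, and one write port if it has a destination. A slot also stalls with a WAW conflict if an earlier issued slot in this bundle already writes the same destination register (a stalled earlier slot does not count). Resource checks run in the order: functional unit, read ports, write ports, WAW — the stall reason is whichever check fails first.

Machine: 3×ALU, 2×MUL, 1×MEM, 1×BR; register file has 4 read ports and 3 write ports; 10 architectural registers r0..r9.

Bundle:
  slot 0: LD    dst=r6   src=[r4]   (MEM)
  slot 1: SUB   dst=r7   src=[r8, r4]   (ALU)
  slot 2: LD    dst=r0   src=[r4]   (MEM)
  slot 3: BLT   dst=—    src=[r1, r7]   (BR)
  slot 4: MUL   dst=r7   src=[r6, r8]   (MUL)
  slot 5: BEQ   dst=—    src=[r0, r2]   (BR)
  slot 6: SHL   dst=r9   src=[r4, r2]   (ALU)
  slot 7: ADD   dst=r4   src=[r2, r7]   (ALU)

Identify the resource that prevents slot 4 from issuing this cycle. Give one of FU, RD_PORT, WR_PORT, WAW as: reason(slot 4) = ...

[0] MEM needs rd=1 wr=1: ok; after: ALU=3 MUL=2 MEM=0 BR=1, R=3, W=2
[1] ALU needs rd=2 wr=1: ok; after: ALU=2 MUL=2 MEM=0 BR=1, R=1, W=1
[2] MEM needs rd=1 wr=1: FU; after: ALU=2 MUL=2 MEM=0 BR=1, R=1, W=1
[3] BR needs rd=2 wr=0: RD_PORT; after: ALU=2 MUL=2 MEM=0 BR=1, R=1, W=1
[4] MUL needs rd=2 wr=1: RD_PORT; after: ALU=2 MUL=2 MEM=0 BR=1, R=1, W=1
[5] BR needs rd=2 wr=0: RD_PORT; after: ALU=2 MUL=2 MEM=0 BR=1, R=1, W=1
[6] ALU needs rd=2 wr=1: RD_PORT; after: ALU=2 MUL=2 MEM=0 BR=1, R=1, W=1
[7] ALU needs rd=2 wr=1: RD_PORT; after: ALU=2 MUL=2 MEM=0 BR=1, R=1, W=1

reason(slot 4) = RD_PORT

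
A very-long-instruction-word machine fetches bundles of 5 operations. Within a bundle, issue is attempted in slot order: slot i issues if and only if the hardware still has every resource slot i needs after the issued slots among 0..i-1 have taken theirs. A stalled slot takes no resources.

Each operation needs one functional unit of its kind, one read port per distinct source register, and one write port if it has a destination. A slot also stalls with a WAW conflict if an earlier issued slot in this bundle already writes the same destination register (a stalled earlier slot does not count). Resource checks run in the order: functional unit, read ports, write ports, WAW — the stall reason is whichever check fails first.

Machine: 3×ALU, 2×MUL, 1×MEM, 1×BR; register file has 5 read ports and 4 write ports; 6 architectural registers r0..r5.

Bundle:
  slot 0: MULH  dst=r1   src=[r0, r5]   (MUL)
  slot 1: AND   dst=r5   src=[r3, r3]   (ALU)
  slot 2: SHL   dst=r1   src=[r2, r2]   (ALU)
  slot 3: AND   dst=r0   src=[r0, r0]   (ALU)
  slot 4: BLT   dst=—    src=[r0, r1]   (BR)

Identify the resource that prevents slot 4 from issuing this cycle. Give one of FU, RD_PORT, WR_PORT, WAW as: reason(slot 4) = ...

reason(slot 4) = RD_PORT

  0. MUL→r1 ⇒ go  {3A/1Mu/1Ld/1B | 3r 3w}
  1. ALU→r5 ⇒ go  {2A/1Mu/1Ld/1B | 2r 2w}
  2. ALU→r1 ⇒ no(WAW)  {2A/1Mu/1Ld/1B | 2r 2w}
  3. ALU→r0 ⇒ go  {1A/1Mu/1Ld/1B | 1r 1w}
  4. BR ⇒ no(RD_PORT)  {1A/1Mu/1Ld/1B | 1r 1w}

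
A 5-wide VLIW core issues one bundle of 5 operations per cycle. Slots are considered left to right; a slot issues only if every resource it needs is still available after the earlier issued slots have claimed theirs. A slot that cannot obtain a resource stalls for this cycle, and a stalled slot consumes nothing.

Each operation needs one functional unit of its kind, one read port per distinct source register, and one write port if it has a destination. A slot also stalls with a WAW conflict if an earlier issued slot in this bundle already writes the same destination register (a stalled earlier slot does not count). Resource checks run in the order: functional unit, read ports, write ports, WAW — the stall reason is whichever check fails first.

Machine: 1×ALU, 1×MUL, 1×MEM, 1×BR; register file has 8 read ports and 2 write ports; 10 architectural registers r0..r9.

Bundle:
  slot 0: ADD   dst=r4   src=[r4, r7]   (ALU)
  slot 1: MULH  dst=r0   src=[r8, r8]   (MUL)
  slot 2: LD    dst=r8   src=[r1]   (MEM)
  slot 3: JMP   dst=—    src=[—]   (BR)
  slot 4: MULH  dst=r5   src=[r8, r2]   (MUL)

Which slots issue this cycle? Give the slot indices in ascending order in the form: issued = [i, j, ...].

slot 0 (ALU): ISSUE — free A0,Mu1,Ld1,B1 rp6 wp1
slot 1 (MUL): ISSUE — free A0,Mu0,Ld1,B1 rp5 wp0
slot 2 (MEM): stall WR_PORT — free A0,Mu0,Ld1,B1 rp5 wp0
slot 3 (BR): ISSUE — free A0,Mu0,Ld1,B0 rp5 wp0
slot 4 (MUL): stall FU — free A0,Mu0,Ld1,B0 rp5 wp0

issued = [0, 1, 3]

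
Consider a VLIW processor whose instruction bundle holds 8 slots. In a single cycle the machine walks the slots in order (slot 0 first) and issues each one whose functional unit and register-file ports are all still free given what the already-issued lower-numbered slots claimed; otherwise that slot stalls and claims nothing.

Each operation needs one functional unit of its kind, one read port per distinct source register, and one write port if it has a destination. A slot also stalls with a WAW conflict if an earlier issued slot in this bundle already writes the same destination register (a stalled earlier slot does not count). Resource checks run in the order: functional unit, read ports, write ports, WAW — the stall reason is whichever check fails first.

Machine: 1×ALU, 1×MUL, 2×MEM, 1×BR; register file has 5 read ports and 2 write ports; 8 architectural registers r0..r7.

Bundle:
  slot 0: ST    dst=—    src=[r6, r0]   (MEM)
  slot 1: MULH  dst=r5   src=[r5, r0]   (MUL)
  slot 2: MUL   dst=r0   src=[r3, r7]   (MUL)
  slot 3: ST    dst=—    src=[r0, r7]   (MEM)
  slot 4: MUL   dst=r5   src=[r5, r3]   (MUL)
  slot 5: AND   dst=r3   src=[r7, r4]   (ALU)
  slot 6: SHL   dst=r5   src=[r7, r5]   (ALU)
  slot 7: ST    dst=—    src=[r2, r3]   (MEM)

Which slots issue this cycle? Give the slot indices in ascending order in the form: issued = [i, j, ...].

issued = [0, 1]

  0. MEM ⇒ go  {1A/1Mu/1Ld/1B | 3r 2w}
  1. MUL→r5 ⇒ go  {1A/0Mu/1Ld/1B | 1r 1w}
  2. MUL→r0 ⇒ no(FU)  {1A/0Mu/1Ld/1B | 1r 1w}
  3. MEM ⇒ no(RD_PORT)  {1A/0Mu/1Ld/1B | 1r 1w}
  4. MUL→r5 ⇒ no(FU)  {1A/0Mu/1Ld/1B | 1r 1w}
  5. ALU→r3 ⇒ no(RD_PORT)  {1A/0Mu/1Ld/1B | 1r 1w}
  6. ALU→r5 ⇒ no(RD_PORT)  {1A/0Mu/1Ld/1B | 1r 1w}
  7. MEM ⇒ no(RD_PORT)  {1A/0Mu/1Ld/1B | 1r 1w}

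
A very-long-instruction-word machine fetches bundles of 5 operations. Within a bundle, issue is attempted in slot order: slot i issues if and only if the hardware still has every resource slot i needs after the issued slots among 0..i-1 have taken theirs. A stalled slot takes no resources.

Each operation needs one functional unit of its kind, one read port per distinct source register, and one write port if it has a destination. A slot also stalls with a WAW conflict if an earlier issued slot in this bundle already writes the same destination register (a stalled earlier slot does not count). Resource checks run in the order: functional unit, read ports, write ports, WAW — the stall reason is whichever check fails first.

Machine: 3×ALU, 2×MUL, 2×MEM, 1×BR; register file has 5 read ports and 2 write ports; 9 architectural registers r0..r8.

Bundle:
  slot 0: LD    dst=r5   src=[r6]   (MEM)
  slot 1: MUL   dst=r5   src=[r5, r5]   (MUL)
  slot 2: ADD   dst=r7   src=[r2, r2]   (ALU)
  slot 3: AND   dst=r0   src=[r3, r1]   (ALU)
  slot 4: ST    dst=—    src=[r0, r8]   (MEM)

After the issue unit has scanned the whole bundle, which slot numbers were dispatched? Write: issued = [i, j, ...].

[0] MEM needs rd=1 wr=1: ok; after: ALU=3 MUL=2 MEM=1 BR=1, R=4, W=1
[1] MUL needs rd=1 wr=1: WAW; after: ALU=3 MUL=2 MEM=1 BR=1, R=4, W=1
[2] ALU needs rd=1 wr=1: ok; after: ALU=2 MUL=2 MEM=1 BR=1, R=3, W=0
[3] ALU needs rd=2 wr=1: WR_PORT; after: ALU=2 MUL=2 MEM=1 BR=1, R=3, W=0
[4] MEM needs rd=2 wr=0: ok; after: ALU=2 MUL=2 MEM=0 BR=1, R=1, W=0

issued = [0, 2, 4]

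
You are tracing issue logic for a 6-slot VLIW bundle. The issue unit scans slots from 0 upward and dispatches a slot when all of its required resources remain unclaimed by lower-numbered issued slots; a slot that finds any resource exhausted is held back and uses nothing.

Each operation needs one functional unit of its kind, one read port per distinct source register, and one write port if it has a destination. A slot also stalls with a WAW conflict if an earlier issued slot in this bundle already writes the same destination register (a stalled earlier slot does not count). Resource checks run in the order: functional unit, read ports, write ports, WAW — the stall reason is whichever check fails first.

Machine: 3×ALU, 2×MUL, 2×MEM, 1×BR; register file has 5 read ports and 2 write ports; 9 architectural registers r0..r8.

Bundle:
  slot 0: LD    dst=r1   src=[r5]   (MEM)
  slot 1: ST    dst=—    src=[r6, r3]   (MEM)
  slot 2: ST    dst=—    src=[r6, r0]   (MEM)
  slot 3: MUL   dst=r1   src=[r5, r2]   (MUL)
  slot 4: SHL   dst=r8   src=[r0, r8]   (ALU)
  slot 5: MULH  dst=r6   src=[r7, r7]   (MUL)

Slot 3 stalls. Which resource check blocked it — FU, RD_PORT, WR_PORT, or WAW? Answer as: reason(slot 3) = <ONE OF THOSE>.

reason(slot 3) = WAW

slot 0 (MEM): ISSUE — free A3,Mu2,Ld1,B1 rp4 wp1
slot 1 (MEM): ISSUE — free A3,Mu2,Ld0,B1 rp2 wp1
slot 2 (MEM): stall FU — free A3,Mu2,Ld0,B1 rp2 wp1
slot 3 (MUL): stall WAW — free A3,Mu2,Ld0,B1 rp2 wp1
slot 4 (ALU): ISSUE — free A2,Mu2,Ld0,B1 rp0 wp0
slot 5 (MUL): stall RD_PORT — free A2,Mu2,Ld0,B1 rp0 wp0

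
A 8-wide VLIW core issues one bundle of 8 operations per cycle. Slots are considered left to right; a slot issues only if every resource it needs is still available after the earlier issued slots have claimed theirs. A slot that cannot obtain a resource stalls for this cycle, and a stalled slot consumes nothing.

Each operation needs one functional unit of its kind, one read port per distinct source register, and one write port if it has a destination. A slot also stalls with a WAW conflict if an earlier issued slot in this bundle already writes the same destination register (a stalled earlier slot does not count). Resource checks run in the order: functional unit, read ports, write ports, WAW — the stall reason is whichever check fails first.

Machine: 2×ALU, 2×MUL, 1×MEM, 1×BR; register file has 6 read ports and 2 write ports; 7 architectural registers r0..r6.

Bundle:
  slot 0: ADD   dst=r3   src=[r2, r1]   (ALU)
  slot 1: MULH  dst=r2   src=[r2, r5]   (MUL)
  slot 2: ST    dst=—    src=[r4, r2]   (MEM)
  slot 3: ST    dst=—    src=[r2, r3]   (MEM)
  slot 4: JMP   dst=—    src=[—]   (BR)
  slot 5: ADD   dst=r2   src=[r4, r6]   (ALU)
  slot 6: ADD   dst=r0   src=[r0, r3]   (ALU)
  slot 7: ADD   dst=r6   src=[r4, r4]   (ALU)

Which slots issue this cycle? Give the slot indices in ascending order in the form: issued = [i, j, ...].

#0 ALU src=r2,r1 dispatched  <A:1 Mu:2 Ld:1 B:1 rd:4 wr:1>
#1 MUL src=r2,r5 dispatched  <A:1 Mu:1 Ld:1 B:1 rd:2 wr:0>
#2 MEM src=r4,r2 dispatched  <A:1 Mu:1 Ld:0 B:1 rd:0 wr:0>
#3 MEM src=r2,r3 held:FU  <A:1 Mu:1 Ld:0 B:1 rd:0 wr:0>
#4 BR src=- dispatched  <A:1 Mu:1 Ld:0 B:0 rd:0 wr:0>
#5 ALU src=r4,r6 held:RD_PORT  <A:1 Mu:1 Ld:0 B:0 rd:0 wr:0>
#6 ALU src=r0,r3 held:RD_PORT  <A:1 Mu:1 Ld:0 B:0 rd:0 wr:0>
#7 ALU src=r4,r4 held:RD_PORT  <A:1 Mu:1 Ld:0 B:0 rd:0 wr:0>

issued = [0, 1, 2, 4]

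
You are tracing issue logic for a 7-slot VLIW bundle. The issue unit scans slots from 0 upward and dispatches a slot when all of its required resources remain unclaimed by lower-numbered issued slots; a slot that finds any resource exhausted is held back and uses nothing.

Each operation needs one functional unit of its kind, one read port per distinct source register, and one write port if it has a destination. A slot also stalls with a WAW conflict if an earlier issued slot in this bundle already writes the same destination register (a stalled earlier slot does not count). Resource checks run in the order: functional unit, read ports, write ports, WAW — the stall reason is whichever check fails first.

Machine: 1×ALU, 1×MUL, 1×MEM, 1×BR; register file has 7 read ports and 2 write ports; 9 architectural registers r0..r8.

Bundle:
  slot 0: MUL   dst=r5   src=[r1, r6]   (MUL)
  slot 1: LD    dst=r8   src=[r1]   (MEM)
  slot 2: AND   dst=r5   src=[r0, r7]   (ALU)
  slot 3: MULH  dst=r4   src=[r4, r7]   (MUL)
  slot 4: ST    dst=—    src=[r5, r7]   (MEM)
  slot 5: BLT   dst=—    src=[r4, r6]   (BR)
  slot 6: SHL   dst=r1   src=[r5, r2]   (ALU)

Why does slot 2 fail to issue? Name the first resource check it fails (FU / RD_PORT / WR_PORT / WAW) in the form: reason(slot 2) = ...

  0. MUL→r5 ⇒ go  {1A/0Mu/1Ld/1B | 5r 1w}
  1. MEM→r8 ⇒ go  {1A/0Mu/0Ld/1B | 4r 0w}
  2. ALU→r5 ⇒ no(WR_PORT)  {1A/0Mu/0Ld/1B | 4r 0w}
  3. MUL→r4 ⇒ no(FU)  {1A/0Mu/0Ld/1B | 4r 0w}
  4. MEM ⇒ no(FU)  {1A/0Mu/0Ld/1B | 4r 0w}
  5. BR ⇒ go  {1A/0Mu/0Ld/0B | 2r 0w}
  6. ALU→r1 ⇒ no(WR_PORT)  {1A/0Mu/0Ld/0B | 2r 0w}

reason(slot 2) = WR_PORT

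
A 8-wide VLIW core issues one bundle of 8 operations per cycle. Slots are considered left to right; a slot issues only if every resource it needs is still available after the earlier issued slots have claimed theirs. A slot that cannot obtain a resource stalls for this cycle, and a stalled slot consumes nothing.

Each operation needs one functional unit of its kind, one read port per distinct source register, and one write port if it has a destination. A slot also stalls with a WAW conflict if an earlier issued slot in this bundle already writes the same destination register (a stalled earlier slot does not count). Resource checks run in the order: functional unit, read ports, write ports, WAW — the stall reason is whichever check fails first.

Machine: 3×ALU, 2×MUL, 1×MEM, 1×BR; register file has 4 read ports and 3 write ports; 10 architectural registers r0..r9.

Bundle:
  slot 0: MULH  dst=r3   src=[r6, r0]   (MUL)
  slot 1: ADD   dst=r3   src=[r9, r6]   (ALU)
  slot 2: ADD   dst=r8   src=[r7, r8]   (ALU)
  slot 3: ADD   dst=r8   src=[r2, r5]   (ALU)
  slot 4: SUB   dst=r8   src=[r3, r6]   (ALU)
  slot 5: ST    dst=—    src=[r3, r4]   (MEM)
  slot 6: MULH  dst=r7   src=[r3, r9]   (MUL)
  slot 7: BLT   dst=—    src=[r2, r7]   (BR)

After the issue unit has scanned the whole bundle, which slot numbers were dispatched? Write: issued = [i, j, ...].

(0) want 1×MUL +2rd +1wr — yes → AL3|MU1|ME1|BR1|rd2|wr2
(1) want 1×ALU +2rd +1wr — WAW → AL3|MU1|ME1|BR1|rd2|wr2
(2) want 1×ALU +2rd +1wr — yes → AL2|MU1|ME1|BR1|rd0|wr1
(3) want 1×ALU +2rd +1wr — RD_PORT → AL2|MU1|ME1|BR1|rd0|wr1
(4) want 1×ALU +2rd +1wr — RD_PORT → AL2|MU1|ME1|BR1|rd0|wr1
(5) want 1×MEM +2rd +0wr — RD_PORT → AL2|MU1|ME1|BR1|rd0|wr1
(6) want 1×MUL +2rd +1wr — RD_PORT → AL2|MU1|ME1|BR1|rd0|wr1
(7) want 1×BR +2rd +0wr — RD_PORT → AL2|MU1|ME1|BR1|rd0|wr1

issued = [0, 2]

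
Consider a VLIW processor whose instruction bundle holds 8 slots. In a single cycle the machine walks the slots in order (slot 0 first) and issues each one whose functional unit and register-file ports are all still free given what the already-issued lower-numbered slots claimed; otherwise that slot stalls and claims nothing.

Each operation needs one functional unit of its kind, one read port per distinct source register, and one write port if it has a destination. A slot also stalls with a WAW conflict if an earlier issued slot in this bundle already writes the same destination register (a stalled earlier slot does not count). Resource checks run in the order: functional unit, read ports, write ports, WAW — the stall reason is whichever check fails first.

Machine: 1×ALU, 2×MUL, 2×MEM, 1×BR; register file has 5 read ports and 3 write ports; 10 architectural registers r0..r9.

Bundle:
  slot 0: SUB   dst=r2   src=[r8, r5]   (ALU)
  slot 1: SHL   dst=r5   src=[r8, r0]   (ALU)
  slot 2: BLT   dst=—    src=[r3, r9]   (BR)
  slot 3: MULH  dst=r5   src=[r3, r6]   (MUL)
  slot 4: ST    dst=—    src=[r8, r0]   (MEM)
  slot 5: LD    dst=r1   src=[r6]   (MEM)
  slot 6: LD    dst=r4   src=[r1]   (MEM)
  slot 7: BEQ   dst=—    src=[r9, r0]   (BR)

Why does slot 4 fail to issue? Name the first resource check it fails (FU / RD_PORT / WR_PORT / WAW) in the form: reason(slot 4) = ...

reason(slot 4) = RD_PORT

(0) want 1×ALU +2rd +1wr — yes → AL0|MU2|ME2|BR1|rd3|wr2
(1) want 1×ALU +2rd +1wr — FU → AL0|MU2|ME2|BR1|rd3|wr2
(2) want 1×BR +2rd +0wr — yes → AL0|MU2|ME2|BR0|rd1|wr2
(3) want 1×MUL +2rd +1wr — RD_PORT → AL0|MU2|ME2|BR0|rd1|wr2
(4) want 1×MEM +2rd +0wr — RD_PORT → AL0|MU2|ME2|BR0|rd1|wr2
(5) want 1×MEM +1rd +1wr — yes → AL0|MU2|ME1|BR0|rd0|wr1
(6) want 1×MEM +1rd +1wr — RD_PORT → AL0|MU2|ME1|BR0|rd0|wr1
(7) want 1×BR +2rd +0wr — FU → AL0|MU2|ME1|BR0|rd0|wr1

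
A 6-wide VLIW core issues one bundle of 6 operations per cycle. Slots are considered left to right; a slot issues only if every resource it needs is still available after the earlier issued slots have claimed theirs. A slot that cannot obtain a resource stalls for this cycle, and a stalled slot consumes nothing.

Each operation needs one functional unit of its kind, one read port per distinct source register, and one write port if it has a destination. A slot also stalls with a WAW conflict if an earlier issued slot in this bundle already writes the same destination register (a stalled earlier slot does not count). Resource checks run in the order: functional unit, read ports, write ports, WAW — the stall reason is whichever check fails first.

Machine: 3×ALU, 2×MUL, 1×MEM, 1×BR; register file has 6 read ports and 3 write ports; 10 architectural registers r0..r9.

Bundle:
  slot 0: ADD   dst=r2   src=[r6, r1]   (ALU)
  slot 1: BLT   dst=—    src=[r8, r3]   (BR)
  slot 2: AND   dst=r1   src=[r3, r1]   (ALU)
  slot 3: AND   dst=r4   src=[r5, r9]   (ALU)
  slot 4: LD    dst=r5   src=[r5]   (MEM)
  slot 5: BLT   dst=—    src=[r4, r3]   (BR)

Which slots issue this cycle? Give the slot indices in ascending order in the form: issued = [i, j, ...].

[0] ALU needs rd=2 wr=1: ok; after: ALU=2 MUL=2 MEM=1 BR=1, R=4, W=2
[1] BR needs rd=2 wr=0: ok; after: ALU=2 MUL=2 MEM=1 BR=0, R=2, W=2
[2] ALU needs rd=2 wr=1: ok; after: ALU=1 MUL=2 MEM=1 BR=0, R=0, W=1
[3] ALU needs rd=2 wr=1: RD_PORT; after: ALU=1 MUL=2 MEM=1 BR=0, R=0, W=1
[4] MEM needs rd=1 wr=1: RD_PORT; after: ALU=1 MUL=2 MEM=1 BR=0, R=0, W=1
[5] BR needs rd=2 wr=0: FU; after: ALU=1 MUL=2 MEM=1 BR=0, R=0, W=1

issued = [0, 1, 2]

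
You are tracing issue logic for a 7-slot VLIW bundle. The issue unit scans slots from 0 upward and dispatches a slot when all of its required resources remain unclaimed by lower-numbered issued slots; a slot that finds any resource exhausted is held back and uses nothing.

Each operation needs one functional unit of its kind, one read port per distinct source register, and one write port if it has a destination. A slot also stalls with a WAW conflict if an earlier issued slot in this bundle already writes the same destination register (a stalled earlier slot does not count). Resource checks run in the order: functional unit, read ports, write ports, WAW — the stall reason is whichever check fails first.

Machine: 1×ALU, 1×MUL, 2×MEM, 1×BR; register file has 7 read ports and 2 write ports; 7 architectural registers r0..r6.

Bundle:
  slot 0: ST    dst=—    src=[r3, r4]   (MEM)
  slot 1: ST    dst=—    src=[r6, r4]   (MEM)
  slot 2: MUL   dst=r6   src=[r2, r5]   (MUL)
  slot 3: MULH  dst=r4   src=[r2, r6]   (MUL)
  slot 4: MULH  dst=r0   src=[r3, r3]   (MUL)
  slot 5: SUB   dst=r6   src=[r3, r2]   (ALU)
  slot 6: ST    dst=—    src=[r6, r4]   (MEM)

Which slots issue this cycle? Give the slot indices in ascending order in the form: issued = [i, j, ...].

issued = [0, 1, 2]

slot 0 (MEM): ISSUE — free A1,Mu1,Ld1,B1 rp5 wp2
slot 1 (MEM): ISSUE — free A1,Mu1,Ld0,B1 rp3 wp2
slot 2 (MUL): ISSUE — free A1,Mu0,Ld0,B1 rp1 wp1
slot 3 (MUL): stall FU — free A1,Mu0,Ld0,B1 rp1 wp1
slot 4 (MUL): stall FU — free A1,Mu0,Ld0,B1 rp1 wp1
slot 5 (ALU): stall RD_PORT — free A1,Mu0,Ld0,B1 rp1 wp1
slot 6 (MEM): stall FU — free A1,Mu0,Ld0,B1 rp1 wp1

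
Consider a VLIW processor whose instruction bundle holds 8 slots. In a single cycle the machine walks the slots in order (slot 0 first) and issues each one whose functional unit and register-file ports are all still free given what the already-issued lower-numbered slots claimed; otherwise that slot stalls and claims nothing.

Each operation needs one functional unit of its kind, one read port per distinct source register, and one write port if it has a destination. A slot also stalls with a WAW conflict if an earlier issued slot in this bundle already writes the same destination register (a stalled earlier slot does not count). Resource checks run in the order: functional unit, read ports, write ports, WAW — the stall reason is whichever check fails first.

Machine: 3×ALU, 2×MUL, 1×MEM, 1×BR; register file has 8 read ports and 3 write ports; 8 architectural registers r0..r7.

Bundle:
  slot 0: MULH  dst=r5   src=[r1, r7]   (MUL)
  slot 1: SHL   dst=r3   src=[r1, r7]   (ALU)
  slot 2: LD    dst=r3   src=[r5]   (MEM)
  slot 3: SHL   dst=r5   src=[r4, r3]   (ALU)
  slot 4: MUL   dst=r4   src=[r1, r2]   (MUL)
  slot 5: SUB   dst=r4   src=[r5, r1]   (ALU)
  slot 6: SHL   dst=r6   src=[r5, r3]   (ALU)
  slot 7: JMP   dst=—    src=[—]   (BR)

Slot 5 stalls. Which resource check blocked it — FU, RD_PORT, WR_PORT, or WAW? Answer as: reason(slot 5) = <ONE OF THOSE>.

  0. MUL→r5 ⇒ go  {3A/1Mu/1Ld/1B | 6r 2w}
  1. ALU→r3 ⇒ go  {2A/1Mu/1Ld/1B | 4r 1w}
  2. MEM→r3 ⇒ no(WAW)  {2A/1Mu/1Ld/1B | 4r 1w}
  3. ALU→r5 ⇒ no(WAW)  {2A/1Mu/1Ld/1B | 4r 1w}
  4. MUL→r4 ⇒ go  {2A/0Mu/1Ld/1B | 2r 0w}
  5. ALU→r4 ⇒ no(WR_PORT)  {2A/0Mu/1Ld/1B | 2r 0w}
  6. ALU→r6 ⇒ no(WR_PORT)  {2A/0Mu/1Ld/1B | 2r 0w}
  7. BR ⇒ go  {2A/0Mu/1Ld/0B | 2r 0w}

reason(slot 5) = WR_PORT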